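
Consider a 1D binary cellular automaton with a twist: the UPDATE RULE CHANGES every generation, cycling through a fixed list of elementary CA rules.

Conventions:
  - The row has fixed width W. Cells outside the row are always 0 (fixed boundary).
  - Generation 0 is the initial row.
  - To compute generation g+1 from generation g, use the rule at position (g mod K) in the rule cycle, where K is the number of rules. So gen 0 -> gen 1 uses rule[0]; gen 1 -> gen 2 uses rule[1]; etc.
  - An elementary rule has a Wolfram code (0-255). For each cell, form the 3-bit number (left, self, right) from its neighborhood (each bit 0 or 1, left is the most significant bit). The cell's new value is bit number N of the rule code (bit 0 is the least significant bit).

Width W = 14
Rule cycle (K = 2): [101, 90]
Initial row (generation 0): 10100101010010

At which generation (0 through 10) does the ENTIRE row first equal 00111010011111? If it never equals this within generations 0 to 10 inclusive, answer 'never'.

Gen 0: 10100101010010
Gen 1 (rule 101): 11100111110010
Gen 2 (rule 90): 10111100011101
Gen 3 (rule 101): 11000101000111
Gen 4 (rule 90): 11101000101101
Gen 5 (rule 101): 00111010110111
Gen 6 (rule 90): 01101000110101
Gen 7 (rule 101): 00111010011111
Gen 8 (rule 90): 01101001110001
Gen 9 (rule 101): 00111000010101
Gen 10 (rule 90): 01101100100000

Answer: 7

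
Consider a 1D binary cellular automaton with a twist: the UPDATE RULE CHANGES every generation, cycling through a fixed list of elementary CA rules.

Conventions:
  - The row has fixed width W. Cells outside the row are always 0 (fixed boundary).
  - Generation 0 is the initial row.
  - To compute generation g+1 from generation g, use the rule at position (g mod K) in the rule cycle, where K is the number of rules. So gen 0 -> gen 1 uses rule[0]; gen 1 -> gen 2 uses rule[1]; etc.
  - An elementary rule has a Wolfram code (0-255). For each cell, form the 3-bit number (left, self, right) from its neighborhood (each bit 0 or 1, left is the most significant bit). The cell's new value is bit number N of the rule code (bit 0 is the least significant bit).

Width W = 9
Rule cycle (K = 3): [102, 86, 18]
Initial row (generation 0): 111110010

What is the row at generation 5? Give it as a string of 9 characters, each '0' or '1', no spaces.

Gen 0: 111110010
Gen 1 (rule 102): 000010110
Gen 2 (rule 86): 000110011
Gen 3 (rule 18): 001001100
Gen 4 (rule 102): 011010100
Gen 5 (rule 86): 101010110

Answer: 101010110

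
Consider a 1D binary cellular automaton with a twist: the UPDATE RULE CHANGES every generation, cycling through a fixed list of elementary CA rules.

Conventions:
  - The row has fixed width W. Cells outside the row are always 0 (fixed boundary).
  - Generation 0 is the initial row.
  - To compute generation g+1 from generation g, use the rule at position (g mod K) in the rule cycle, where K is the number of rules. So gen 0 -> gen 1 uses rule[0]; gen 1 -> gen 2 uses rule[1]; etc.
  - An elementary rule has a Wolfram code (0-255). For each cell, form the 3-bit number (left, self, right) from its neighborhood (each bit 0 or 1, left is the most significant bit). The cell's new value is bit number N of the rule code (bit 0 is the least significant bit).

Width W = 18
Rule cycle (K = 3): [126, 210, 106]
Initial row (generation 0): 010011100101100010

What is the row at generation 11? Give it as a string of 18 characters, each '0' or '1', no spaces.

Answer: 011111111111000101

Derivation:
Gen 0: 010011100101100010
Gen 1 (rule 126): 111110111111110111
Gen 2 (rule 210): 011110011111110011
Gen 3 (rule 106): 110010110000010111
Gen 4 (rule 126): 111111111000111101
Gen 5 (rule 210): 011111111101011100
Gen 6 (rule 106): 110000000110110100
Gen 7 (rule 126): 111000001111111110
Gen 8 (rule 210): 011100010111111111
Gen 9 (rule 106): 110100101100000001
Gen 10 (rule 126): 111111111110000011
Gen 11 (rule 210): 011111111111000101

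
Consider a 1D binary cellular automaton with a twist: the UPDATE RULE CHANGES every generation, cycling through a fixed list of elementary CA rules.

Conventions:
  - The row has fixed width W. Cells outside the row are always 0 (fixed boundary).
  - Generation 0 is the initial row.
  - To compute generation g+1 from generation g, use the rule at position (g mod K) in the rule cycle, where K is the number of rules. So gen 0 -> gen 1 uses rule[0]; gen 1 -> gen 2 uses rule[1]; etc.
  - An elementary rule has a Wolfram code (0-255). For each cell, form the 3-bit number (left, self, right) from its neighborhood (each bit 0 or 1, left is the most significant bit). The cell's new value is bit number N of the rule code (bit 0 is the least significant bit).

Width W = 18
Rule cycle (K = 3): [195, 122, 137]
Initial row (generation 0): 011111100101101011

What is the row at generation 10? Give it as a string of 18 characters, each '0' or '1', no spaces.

Gen 0: 011111100101101011
Gen 1 (rule 195): 101111101000100001
Gen 2 (rule 122): 011000110101010010
Gen 3 (rule 137): 010010100000000000
Gen 4 (rule 195): 100100001111111111
Gen 5 (rule 122): 011010011000000001
Gen 6 (rule 137): 010000010011111100
Gen 7 (rule 195): 100111100101111101
Gen 8 (rule 122): 011100111011000110
Gen 9 (rule 137): 011000110010010100
Gen 10 (rule 195): 101011010100100001

Answer: 101011010100100001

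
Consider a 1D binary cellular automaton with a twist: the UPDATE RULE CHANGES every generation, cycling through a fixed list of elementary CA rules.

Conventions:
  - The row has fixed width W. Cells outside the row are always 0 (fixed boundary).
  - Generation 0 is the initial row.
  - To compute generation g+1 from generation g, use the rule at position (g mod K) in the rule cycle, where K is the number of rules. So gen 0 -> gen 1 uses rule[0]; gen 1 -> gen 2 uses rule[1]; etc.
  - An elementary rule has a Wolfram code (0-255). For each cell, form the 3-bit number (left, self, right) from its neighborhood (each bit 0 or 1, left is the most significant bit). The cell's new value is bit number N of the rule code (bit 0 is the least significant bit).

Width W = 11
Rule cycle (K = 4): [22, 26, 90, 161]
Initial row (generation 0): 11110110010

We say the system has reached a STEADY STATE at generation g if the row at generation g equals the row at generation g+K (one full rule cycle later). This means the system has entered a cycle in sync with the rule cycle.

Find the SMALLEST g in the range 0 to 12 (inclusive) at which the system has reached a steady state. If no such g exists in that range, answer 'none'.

Gen 0: 11110110010
Gen 1 (rule 22): 00000001111
Gen 2 (rule 26): 00000011000
Gen 3 (rule 90): 00000111100
Gen 4 (rule 161): 11110011001
Gen 5 (rule 22): 00001100111
Gen 6 (rule 26): 00011011100
Gen 7 (rule 90): 00111010110
Gen 8 (rule 161): 10010101000
Gen 9 (rule 22): 11110101100
Gen 10 (rule 26): 10000001010
Gen 11 (rule 90): 01000010001
Gen 12 (rule 161): 00011000100
Gen 13 (rule 22): 00100101110
Gen 14 (rule 26): 01011001001
Gen 15 (rule 90): 10011110110
Gen 16 (rule 161): 00001101000

Answer: none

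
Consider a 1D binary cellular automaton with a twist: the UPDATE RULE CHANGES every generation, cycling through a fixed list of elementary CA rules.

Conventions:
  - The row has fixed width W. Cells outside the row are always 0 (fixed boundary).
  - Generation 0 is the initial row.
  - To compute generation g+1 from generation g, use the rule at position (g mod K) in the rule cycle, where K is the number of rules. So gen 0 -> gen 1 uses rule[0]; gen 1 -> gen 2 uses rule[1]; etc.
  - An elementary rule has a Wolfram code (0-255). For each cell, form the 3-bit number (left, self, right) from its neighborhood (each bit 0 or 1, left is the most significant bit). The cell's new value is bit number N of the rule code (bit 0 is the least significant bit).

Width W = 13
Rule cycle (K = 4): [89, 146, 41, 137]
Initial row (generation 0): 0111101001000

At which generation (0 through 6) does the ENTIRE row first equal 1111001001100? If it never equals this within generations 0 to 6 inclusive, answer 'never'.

Gen 0: 0111101001000
Gen 1 (rule 89): 0100100100111
Gen 2 (rule 146): 1011011011010
Gen 3 (rule 41): 0110110110100
Gen 4 (rule 137): 0100100100001
Gen 5 (rule 89): 0010010011100
Gen 6 (rule 146): 0101101101010

Answer: never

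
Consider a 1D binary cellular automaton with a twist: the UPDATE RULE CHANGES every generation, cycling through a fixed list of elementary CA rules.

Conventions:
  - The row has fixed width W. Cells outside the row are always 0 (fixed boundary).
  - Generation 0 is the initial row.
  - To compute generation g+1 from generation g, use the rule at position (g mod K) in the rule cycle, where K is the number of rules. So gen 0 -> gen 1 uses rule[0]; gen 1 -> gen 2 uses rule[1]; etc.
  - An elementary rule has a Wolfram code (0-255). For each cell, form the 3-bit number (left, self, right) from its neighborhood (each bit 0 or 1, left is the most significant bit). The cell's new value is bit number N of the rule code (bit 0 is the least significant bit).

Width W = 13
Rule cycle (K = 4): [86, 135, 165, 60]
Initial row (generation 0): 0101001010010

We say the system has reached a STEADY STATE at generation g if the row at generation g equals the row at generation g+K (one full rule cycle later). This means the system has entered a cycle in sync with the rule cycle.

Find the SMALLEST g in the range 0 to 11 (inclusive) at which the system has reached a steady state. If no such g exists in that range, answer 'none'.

Answer: none

Derivation:
Gen 0: 0101001010010
Gen 1 (rule 86): 1101111011111
Gen 2 (rule 135): 0000110001110
Gen 3 (rule 165): 1110000100100
Gen 4 (rule 60): 1001000110110
Gen 5 (rule 86): 1111101010011
Gen 6 (rule 135): 0111001010100
Gen 7 (rule 165): 0010001111101
Gen 8 (rule 60): 0011001000011
Gen 9 (rule 86): 0101111100101
Gen 10 (rule 135): 1100111001101
Gen 11 (rule 165): 0000010000011
Gen 12 (rule 60): 0000011000010
Gen 13 (rule 86): 0000101100111
Gen 14 (rule 135): 1111100001010
Gen 15 (rule 165): 0111001101110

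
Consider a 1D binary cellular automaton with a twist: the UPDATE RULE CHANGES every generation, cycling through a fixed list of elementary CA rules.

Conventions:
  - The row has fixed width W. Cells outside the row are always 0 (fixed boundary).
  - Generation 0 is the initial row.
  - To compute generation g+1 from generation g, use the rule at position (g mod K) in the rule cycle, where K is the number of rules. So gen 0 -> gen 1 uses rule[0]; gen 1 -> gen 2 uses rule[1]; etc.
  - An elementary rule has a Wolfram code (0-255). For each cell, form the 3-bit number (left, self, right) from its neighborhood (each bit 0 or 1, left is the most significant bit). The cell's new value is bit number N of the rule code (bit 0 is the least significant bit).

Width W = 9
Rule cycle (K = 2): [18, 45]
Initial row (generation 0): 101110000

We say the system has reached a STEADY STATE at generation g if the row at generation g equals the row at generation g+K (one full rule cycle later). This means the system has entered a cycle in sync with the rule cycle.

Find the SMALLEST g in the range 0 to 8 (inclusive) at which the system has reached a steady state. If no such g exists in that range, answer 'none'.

Answer: 3

Derivation:
Gen 0: 101110000
Gen 1 (rule 18): 000001000
Gen 2 (rule 45): 111101011
Gen 3 (rule 18): 000000000
Gen 4 (rule 45): 111111111
Gen 5 (rule 18): 000000000
Gen 6 (rule 45): 111111111
Gen 7 (rule 18): 000000000
Gen 8 (rule 45): 111111111
Gen 9 (rule 18): 000000000
Gen 10 (rule 45): 111111111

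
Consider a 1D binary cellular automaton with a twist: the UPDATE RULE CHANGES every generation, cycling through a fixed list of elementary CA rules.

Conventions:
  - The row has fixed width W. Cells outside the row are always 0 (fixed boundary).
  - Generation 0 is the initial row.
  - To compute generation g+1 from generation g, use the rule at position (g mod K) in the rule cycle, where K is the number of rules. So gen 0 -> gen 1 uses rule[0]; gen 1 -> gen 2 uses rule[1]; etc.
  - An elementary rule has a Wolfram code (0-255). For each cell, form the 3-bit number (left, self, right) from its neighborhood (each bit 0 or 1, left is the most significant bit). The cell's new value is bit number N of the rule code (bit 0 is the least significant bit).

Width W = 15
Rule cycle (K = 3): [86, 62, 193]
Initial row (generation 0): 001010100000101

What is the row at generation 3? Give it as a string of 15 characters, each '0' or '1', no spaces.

Gen 0: 001010100000101
Gen 1 (rule 86): 011010110001101
Gen 2 (rule 62): 110111101011011
Gen 3 (rule 193): 010011100001001

Answer: 010011100001001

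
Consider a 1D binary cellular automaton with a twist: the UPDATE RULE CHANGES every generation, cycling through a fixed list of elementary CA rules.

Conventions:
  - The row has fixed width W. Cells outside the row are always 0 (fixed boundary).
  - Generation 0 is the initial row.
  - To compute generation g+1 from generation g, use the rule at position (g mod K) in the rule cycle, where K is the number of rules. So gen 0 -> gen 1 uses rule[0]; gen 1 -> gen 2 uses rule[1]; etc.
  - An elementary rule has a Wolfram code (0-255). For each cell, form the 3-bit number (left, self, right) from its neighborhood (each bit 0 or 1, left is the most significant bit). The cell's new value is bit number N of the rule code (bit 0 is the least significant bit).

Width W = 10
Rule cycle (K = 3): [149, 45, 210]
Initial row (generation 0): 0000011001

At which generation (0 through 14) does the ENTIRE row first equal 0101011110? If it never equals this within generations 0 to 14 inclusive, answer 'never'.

Answer: never

Derivation:
Gen 0: 0000011001
Gen 1 (rule 149): 1111000101
Gen 2 (rule 45): 1000010111
Gen 3 (rule 210): 0100100011
Gen 4 (rule 149): 0110111000
Gen 5 (rule 45): 0101100011
Gen 6 (rule 210): 1000110101
Gen 7 (rule 149): 1110000101
Gen 8 (rule 45): 1000110111
Gen 9 (rule 210): 0101010011
Gen 10 (rule 149): 0101011000
Gen 11 (rule 45): 0111110011
Gen 12 (rule 210): 1011111101
Gen 13 (rule 149): 1001111001
Gen 14 (rule 45): 1001000001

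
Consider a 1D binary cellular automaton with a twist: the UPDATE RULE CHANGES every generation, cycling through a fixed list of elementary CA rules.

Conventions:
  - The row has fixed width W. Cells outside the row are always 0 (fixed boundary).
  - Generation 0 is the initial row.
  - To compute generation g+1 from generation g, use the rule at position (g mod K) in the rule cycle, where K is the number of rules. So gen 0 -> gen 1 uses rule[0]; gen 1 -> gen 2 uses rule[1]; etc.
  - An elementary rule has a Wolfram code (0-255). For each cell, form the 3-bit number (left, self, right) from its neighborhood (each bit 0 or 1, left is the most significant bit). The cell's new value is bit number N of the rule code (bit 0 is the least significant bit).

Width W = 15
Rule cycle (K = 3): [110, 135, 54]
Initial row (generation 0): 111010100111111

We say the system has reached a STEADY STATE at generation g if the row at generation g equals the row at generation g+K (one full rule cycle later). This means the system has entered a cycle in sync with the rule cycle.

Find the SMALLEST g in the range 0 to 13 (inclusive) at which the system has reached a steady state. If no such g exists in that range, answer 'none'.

Answer: none

Derivation:
Gen 0: 111010100111111
Gen 1 (rule 110): 101111101100001
Gen 2 (rule 135): 100111000001111
Gen 3 (rule 54): 111000100010000
Gen 4 (rule 110): 101001100110000
Gen 5 (rule 135): 101010001000111
Gen 6 (rule 54): 111111011101000
Gen 7 (rule 110): 100001110111000
Gen 8 (rule 135): 101110100010011
Gen 9 (rule 54): 110001110111100
Gen 10 (rule 110): 110011011100100
Gen 11 (rule 135): 000100001001101
Gen 12 (rule 54): 001110011110011
Gen 13 (rule 110): 011010110010111
Gen 14 (rule 135): 100010000110010
Gen 15 (rule 54): 110111001001111
Gen 16 (rule 110): 111101011011001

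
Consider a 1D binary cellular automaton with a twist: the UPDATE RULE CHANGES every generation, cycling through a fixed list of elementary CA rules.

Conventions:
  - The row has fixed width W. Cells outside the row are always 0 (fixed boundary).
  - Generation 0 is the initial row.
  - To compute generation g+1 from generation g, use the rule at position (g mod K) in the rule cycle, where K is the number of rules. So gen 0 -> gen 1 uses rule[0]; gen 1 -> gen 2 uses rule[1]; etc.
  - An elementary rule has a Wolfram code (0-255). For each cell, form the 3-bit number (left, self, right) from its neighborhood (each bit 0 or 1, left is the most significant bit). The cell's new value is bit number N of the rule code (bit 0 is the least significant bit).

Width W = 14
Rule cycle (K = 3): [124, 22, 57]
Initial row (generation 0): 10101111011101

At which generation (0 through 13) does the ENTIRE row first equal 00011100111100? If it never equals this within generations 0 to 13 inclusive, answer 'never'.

Gen 0: 10101111011101
Gen 1 (rule 124): 11111001110111
Gen 2 (rule 22): 00000110000000
Gen 3 (rule 57): 11110101111111
Gen 4 (rule 124): 10011111000001
Gen 5 (rule 22): 11100000100011
Gen 6 (rule 57): 10011110011010
Gen 7 (rule 124): 11010011011111
Gen 8 (rule 22): 00011100000000
Gen 9 (rule 57): 11010011111111
Gen 10 (rule 124): 11111010000001
Gen 11 (rule 22): 00000011000011
Gen 12 (rule 57): 11111010111010
Gen 13 (rule 124): 10001111101111

Answer: never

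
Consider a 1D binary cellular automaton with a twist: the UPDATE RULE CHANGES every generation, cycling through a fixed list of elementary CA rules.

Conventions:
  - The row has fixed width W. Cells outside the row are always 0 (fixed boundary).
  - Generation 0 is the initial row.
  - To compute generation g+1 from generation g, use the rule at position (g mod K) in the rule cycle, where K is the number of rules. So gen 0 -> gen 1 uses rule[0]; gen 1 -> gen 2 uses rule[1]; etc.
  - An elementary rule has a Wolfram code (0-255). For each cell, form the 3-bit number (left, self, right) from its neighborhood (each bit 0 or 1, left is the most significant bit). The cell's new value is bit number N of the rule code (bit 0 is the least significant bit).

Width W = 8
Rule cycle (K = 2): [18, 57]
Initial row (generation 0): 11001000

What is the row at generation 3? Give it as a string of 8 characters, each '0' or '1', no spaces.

Answer: 00000000

Derivation:
Gen 0: 11001000
Gen 1 (rule 18): 00110100
Gen 2 (rule 57): 10101011
Gen 3 (rule 18): 00000000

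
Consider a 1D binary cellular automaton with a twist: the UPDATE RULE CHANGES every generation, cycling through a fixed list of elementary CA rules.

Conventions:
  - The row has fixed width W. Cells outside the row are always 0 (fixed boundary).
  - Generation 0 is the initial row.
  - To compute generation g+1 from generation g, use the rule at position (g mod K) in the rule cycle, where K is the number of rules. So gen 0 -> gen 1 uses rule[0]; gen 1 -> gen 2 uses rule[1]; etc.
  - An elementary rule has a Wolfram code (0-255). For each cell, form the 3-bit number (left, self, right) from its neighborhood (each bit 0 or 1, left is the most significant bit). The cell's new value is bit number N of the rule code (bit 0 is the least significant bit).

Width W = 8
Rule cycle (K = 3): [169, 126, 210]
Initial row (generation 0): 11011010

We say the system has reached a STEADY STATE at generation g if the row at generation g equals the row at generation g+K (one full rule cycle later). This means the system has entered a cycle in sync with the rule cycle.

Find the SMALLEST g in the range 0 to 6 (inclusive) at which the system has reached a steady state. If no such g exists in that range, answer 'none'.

Answer: none

Derivation:
Gen 0: 11011010
Gen 1 (rule 169): 10110100
Gen 2 (rule 126): 11111110
Gen 3 (rule 210): 01111111
Gen 4 (rule 169): 01111110
Gen 5 (rule 126): 11000011
Gen 6 (rule 210): 01100101
Gen 7 (rule 169): 01000010
Gen 8 (rule 126): 11100111
Gen 9 (rule 210): 01111011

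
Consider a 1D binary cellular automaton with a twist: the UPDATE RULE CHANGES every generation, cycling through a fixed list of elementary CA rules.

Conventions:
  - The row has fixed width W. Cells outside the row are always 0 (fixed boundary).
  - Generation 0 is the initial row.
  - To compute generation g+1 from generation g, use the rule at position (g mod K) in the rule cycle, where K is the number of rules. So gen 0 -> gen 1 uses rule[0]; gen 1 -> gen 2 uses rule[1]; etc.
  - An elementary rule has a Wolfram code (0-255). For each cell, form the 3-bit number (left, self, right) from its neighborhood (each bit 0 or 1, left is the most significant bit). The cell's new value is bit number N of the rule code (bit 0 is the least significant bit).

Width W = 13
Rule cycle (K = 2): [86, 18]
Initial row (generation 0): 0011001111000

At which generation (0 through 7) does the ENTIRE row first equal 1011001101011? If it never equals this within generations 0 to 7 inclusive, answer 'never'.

Answer: never

Derivation:
Gen 0: 0011001111000
Gen 1 (rule 86): 0101110001100
Gen 2 (rule 18): 1000001010010
Gen 3 (rule 86): 1100011011111
Gen 4 (rule 18): 0010100000000
Gen 5 (rule 86): 0110110000000
Gen 6 (rule 18): 1000001000000
Gen 7 (rule 86): 1100011100000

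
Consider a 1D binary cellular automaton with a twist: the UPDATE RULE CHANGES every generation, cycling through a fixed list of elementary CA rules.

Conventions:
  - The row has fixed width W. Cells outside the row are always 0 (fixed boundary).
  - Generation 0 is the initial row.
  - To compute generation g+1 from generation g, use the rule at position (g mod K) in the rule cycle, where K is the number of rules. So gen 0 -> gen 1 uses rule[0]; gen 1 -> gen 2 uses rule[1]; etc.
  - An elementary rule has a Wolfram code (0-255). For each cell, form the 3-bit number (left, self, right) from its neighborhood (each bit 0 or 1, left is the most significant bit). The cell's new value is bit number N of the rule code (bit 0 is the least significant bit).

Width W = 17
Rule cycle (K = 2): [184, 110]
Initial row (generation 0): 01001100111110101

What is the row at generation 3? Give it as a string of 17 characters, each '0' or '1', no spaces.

Gen 0: 01001100111110101
Gen 1 (rule 184): 00101010111101010
Gen 2 (rule 110): 01111111100111110
Gen 3 (rule 184): 01111111010111101

Answer: 01111111010111101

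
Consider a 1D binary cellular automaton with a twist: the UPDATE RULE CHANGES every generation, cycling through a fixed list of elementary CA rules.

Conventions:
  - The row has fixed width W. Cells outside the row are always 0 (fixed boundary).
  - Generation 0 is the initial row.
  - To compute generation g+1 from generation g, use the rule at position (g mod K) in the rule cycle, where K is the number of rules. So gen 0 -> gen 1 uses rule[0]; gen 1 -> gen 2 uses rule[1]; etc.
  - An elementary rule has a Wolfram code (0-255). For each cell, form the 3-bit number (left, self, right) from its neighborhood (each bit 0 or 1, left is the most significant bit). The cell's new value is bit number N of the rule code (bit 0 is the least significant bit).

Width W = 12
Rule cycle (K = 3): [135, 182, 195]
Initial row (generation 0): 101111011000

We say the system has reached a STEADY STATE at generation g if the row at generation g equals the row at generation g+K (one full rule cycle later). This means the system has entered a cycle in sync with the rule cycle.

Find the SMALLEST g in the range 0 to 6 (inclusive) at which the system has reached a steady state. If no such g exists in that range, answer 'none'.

Gen 0: 101111011000
Gen 1 (rule 135): 100110000011
Gen 2 (rule 182): 111001000100
Gen 3 (rule 195): 011010011001
Gen 4 (rule 135): 100010100011
Gen 5 (rule 182): 110111110100
Gen 6 (rule 195): 010011110001
Gen 7 (rule 135): 110101100111
Gen 8 (rule 182): 001110011010
Gen 9 (rule 195): 110110101000

Answer: none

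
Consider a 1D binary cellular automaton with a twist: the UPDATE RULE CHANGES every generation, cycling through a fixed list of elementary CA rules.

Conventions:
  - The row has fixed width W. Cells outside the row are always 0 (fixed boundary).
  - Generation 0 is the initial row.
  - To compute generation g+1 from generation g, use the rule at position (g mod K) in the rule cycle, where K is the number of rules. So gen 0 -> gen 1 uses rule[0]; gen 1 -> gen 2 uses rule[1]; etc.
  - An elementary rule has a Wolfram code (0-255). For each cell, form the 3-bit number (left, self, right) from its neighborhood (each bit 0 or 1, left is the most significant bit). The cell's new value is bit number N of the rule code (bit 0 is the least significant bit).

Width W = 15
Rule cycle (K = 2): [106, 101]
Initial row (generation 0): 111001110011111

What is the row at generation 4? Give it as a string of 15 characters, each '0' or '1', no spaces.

Gen 0: 111001110011111
Gen 1 (rule 106): 101011010110001
Gen 2 (rule 101): 111101111010101
Gen 3 (rule 106): 100111001101010
Gen 4 (rule 101): 100001000111110

Answer: 100001000111110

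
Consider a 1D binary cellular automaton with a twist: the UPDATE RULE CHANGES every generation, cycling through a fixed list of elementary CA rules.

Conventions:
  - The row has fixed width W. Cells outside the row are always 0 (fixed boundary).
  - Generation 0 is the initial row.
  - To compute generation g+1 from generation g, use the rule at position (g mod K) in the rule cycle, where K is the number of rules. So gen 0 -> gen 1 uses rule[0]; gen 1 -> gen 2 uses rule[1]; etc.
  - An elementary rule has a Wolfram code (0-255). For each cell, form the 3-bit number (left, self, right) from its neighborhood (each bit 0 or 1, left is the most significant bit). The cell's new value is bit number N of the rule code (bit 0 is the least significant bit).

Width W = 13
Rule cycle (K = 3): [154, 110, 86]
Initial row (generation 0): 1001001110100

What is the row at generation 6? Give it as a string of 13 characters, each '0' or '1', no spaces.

Gen 0: 1001001110100
Gen 1 (rule 154): 0110111100010
Gen 2 (rule 110): 1111100100110
Gen 3 (rule 86): 0000111111011
Gen 4 (rule 154): 0001111110010
Gen 5 (rule 110): 0011000010110
Gen 6 (rule 86): 0101100110011

Answer: 0101100110011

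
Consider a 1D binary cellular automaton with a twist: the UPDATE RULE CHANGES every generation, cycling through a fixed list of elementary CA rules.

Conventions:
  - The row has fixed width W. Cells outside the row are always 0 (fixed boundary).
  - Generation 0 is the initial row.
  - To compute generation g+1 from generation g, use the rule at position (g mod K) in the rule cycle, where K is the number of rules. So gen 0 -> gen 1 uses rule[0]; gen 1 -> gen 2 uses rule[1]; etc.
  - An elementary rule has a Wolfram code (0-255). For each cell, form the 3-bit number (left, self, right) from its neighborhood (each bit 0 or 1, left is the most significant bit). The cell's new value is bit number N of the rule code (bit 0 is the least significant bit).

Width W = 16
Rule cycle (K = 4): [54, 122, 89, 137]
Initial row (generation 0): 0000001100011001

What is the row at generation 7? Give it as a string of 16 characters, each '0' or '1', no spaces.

Gen 0: 0000001100011001
Gen 1 (rule 54): 0000010010100111
Gen 2 (rule 122): 0000101101011101
Gen 3 (rule 89): 1110001100010100
Gen 4 (rule 137): 1100101001000001
Gen 5 (rule 54): 0011111111100011
Gen 6 (rule 122): 0110000000110111
Gen 7 (rule 89): 0111111110110101

Answer: 0111111110110101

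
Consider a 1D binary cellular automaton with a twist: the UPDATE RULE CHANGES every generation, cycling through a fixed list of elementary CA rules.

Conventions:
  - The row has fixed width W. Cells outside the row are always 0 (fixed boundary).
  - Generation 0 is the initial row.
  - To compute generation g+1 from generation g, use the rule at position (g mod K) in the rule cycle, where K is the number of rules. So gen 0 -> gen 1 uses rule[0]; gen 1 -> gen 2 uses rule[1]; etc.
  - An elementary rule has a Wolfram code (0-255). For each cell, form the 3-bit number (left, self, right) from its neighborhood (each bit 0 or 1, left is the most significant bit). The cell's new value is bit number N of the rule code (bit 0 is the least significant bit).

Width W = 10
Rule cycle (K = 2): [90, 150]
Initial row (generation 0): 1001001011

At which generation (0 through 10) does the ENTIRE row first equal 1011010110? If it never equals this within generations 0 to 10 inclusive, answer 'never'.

Gen 0: 1001001011
Gen 1 (rule 90): 0110110011
Gen 2 (rule 150): 1000001100
Gen 3 (rule 90): 0100011110
Gen 4 (rule 150): 1110101101
Gen 5 (rule 90): 1010001100
Gen 6 (rule 150): 1011010010
Gen 7 (rule 90): 0011001101
Gen 8 (rule 150): 0100110001
Gen 9 (rule 90): 1011111010
Gen 10 (rule 150): 1001110011

Answer: never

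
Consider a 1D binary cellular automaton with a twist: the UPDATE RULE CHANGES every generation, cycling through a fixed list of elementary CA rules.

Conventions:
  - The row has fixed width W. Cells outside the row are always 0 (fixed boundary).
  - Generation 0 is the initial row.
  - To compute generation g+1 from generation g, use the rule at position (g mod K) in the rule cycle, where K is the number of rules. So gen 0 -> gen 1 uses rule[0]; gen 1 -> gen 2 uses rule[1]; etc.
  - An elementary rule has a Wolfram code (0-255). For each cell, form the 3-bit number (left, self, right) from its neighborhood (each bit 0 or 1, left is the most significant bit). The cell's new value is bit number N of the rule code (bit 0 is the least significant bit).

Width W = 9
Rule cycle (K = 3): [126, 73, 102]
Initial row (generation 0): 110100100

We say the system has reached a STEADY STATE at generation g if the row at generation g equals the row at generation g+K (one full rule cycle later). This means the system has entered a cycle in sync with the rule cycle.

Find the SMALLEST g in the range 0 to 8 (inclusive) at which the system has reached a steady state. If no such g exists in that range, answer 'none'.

Gen 0: 110100100
Gen 1 (rule 126): 111111110
Gen 2 (rule 73): 100000010
Gen 3 (rule 102): 100000110
Gen 4 (rule 126): 110001111
Gen 5 (rule 73): 110101001
Gen 6 (rule 102): 011111011
Gen 7 (rule 126): 110001111
Gen 8 (rule 73): 110101001
Gen 9 (rule 102): 011111011
Gen 10 (rule 126): 110001111
Gen 11 (rule 73): 110101001

Answer: 4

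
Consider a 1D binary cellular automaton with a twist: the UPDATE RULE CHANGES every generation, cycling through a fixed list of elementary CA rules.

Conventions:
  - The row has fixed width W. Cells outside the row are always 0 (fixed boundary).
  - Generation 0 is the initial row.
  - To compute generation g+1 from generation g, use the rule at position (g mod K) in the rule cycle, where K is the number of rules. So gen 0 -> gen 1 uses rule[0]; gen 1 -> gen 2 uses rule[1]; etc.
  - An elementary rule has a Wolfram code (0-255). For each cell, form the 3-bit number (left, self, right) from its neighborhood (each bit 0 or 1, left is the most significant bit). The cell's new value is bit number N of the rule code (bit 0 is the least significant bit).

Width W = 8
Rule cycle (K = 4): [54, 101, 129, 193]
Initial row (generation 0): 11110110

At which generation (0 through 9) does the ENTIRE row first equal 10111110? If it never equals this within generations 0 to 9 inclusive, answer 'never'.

Answer: never

Derivation:
Gen 0: 11110110
Gen 1 (rule 54): 00001001
Gen 2 (rule 101): 11101001
Gen 3 (rule 129): 01000000
Gen 4 (rule 193): 00011111
Gen 5 (rule 54): 00100000
Gen 6 (rule 101): 10101111
Gen 7 (rule 129): 00000110
Gen 8 (rule 193): 11110010
Gen 9 (rule 54): 00001111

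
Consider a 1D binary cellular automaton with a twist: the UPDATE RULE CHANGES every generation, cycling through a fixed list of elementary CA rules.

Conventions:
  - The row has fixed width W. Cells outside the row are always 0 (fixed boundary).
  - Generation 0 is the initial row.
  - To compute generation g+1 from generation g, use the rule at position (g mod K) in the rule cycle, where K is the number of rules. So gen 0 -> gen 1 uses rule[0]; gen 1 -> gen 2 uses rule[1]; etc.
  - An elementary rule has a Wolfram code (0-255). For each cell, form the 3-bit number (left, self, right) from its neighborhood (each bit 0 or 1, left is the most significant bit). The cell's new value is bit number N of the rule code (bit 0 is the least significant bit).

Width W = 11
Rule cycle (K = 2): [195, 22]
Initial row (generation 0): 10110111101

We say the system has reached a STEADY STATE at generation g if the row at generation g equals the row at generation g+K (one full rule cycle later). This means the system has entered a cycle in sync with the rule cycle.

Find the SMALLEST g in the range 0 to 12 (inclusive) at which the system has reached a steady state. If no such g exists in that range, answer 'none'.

Gen 0: 10110111101
Gen 1 (rule 195): 00010011100
Gen 2 (rule 22): 00111100010
Gen 3 (rule 195): 11011101100
Gen 4 (rule 22): 00000000010
Gen 5 (rule 195): 11111111100
Gen 6 (rule 22): 00000000010
Gen 7 (rule 195): 11111111100
Gen 8 (rule 22): 00000000010
Gen 9 (rule 195): 11111111100
Gen 10 (rule 22): 00000000010
Gen 11 (rule 195): 11111111100
Gen 12 (rule 22): 00000000010
Gen 13 (rule 195): 11111111100
Gen 14 (rule 22): 00000000010

Answer: 4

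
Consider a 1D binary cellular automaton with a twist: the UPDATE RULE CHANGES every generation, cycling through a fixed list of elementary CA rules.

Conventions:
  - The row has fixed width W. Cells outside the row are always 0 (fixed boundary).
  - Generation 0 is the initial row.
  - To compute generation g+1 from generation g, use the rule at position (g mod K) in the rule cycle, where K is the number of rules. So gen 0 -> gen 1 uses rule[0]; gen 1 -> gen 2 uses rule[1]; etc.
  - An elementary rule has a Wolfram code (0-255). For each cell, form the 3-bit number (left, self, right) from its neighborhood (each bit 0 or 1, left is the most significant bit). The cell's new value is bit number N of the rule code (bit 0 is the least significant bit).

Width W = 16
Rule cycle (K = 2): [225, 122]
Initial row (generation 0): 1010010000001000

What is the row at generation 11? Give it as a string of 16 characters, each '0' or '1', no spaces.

Answer: 0101011011111100

Derivation:
Gen 0: 1010010000001000
Gen 1 (rule 225): 0100000111100011
Gen 2 (rule 122): 1010001100110111
Gen 3 (rule 225): 0100100100011011
Gen 4 (rule 122): 1011011010111111
Gen 5 (rule 225): 0101101101011111
Gen 6 (rule 122): 1011111110110001
Gen 7 (rule 225): 0101111111010100
Gen 8 (rule 122): 1011000001101010
Gen 9 (rule 225): 0101011100110100
Gen 10 (rule 122): 1010110111111010
Gen 11 (rule 225): 0101011011111100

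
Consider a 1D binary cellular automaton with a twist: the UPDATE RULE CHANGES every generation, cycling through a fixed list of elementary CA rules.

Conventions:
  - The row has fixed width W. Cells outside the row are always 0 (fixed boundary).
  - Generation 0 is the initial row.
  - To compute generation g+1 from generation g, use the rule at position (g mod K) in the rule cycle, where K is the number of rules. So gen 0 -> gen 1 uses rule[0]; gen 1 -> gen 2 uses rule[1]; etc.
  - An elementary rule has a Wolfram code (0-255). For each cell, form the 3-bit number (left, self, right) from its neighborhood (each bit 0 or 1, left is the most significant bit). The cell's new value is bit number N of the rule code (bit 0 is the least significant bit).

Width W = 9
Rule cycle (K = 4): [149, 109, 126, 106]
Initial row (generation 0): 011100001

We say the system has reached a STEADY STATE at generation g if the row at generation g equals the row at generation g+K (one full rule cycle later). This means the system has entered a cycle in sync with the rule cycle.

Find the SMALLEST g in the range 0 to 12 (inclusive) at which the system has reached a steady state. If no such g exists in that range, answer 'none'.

Answer: none

Derivation:
Gen 0: 011100001
Gen 1 (rule 149): 001011101
Gen 2 (rule 109): 101110111
Gen 3 (rule 126): 111011101
Gen 4 (rule 106): 101110110
Gen 5 (rule 149): 100100001
Gen 6 (rule 109): 100101101
Gen 7 (rule 126): 111111111
Gen 8 (rule 106): 100000001
Gen 9 (rule 149): 111111101
Gen 10 (rule 109): 100000111
Gen 11 (rule 126): 110001101
Gen 12 (rule 106): 110011110
Gen 13 (rule 149): 001001101
Gen 14 (rule 109): 101001111
Gen 15 (rule 126): 111111001
Gen 16 (rule 106): 100001010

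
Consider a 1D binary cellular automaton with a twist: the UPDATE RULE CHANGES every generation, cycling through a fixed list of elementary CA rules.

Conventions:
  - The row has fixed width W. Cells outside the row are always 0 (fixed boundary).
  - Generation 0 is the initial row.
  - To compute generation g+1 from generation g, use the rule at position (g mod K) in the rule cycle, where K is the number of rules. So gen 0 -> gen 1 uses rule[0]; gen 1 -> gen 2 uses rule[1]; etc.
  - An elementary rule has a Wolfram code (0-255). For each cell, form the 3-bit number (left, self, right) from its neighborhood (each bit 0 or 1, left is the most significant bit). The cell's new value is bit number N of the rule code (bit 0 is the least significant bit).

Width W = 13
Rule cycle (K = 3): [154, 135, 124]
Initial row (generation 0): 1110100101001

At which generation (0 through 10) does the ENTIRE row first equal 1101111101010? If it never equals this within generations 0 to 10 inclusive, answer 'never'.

Answer: never

Derivation:
Gen 0: 1110100101001
Gen 1 (rule 154): 1100011000110
Gen 2 (rule 135): 0001100011000
Gen 3 (rule 124): 0001110011100
Gen 4 (rule 154): 0011101111010
Gen 5 (rule 135): 1101000110010
Gen 6 (rule 124): 1111100111011
Gen 7 (rule 154): 1111011110010
Gen 8 (rule 135): 0110001100110
Gen 9 (rule 124): 0111001110111
Gen 10 (rule 154): 1110111100110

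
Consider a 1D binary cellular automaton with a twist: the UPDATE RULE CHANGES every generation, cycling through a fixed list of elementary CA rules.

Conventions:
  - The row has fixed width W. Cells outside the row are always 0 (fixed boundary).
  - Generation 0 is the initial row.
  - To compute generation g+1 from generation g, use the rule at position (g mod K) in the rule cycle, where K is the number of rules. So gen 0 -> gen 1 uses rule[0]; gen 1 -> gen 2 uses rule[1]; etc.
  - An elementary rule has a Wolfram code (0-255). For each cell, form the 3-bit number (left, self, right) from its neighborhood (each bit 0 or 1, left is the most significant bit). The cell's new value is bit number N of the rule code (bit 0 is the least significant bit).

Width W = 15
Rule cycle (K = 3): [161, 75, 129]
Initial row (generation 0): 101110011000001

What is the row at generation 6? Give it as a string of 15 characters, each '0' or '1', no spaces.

Gen 0: 101110011000001
Gen 1 (rule 161): 010100000011100
Gen 2 (rule 75): 100001111110101
Gen 3 (rule 129): 001100111100000
Gen 4 (rule 161): 100000011001111
Gen 5 (rule 75): 001111111011001
Gen 6 (rule 129): 100111110000000

Answer: 100111110000000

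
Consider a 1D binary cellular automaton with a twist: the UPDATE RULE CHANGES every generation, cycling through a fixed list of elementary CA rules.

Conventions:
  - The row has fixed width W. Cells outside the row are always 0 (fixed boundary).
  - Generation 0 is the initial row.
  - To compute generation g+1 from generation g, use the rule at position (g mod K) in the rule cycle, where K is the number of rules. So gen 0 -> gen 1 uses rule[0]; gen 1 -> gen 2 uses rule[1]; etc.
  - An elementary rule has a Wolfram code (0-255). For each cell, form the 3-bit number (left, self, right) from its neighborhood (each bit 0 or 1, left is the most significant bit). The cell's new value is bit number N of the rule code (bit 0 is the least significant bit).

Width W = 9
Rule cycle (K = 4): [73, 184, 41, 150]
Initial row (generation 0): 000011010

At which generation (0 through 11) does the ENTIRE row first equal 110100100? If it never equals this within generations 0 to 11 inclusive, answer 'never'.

Gen 0: 000011010
Gen 1 (rule 73): 111011000
Gen 2 (rule 184): 110110100
Gen 3 (rule 41): 101101001
Gen 4 (rule 150): 100001111
Gen 5 (rule 73): 001101001
Gen 6 (rule 184): 001010100
Gen 7 (rule 41): 100101001
Gen 8 (rule 150): 111101111
Gen 9 (rule 73): 100101001
Gen 10 (rule 184): 010010100
Gen 11 (rule 41): 000001001

Answer: never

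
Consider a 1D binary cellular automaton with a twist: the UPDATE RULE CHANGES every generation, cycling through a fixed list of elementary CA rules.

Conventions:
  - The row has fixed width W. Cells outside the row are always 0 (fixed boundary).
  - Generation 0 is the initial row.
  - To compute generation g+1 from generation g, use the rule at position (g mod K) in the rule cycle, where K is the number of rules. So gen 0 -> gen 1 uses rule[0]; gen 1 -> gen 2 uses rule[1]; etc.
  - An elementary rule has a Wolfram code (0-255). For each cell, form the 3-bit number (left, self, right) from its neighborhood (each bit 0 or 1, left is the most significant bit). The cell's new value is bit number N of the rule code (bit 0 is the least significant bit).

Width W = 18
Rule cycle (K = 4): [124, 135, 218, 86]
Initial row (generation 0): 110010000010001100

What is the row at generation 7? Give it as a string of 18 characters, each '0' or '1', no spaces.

Gen 0: 110010000010001100
Gen 1 (rule 124): 111011000011001110
Gen 2 (rule 135): 010000011100010100
Gen 3 (rule 218): 101000111110100010
Gen 4 (rule 86): 101101000010110111
Gen 5 (rule 124): 111111100011111101
Gen 6 (rule 135): 011111001101111001
Gen 7 (rule 218): 111111111101111110

Answer: 111111111101111110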